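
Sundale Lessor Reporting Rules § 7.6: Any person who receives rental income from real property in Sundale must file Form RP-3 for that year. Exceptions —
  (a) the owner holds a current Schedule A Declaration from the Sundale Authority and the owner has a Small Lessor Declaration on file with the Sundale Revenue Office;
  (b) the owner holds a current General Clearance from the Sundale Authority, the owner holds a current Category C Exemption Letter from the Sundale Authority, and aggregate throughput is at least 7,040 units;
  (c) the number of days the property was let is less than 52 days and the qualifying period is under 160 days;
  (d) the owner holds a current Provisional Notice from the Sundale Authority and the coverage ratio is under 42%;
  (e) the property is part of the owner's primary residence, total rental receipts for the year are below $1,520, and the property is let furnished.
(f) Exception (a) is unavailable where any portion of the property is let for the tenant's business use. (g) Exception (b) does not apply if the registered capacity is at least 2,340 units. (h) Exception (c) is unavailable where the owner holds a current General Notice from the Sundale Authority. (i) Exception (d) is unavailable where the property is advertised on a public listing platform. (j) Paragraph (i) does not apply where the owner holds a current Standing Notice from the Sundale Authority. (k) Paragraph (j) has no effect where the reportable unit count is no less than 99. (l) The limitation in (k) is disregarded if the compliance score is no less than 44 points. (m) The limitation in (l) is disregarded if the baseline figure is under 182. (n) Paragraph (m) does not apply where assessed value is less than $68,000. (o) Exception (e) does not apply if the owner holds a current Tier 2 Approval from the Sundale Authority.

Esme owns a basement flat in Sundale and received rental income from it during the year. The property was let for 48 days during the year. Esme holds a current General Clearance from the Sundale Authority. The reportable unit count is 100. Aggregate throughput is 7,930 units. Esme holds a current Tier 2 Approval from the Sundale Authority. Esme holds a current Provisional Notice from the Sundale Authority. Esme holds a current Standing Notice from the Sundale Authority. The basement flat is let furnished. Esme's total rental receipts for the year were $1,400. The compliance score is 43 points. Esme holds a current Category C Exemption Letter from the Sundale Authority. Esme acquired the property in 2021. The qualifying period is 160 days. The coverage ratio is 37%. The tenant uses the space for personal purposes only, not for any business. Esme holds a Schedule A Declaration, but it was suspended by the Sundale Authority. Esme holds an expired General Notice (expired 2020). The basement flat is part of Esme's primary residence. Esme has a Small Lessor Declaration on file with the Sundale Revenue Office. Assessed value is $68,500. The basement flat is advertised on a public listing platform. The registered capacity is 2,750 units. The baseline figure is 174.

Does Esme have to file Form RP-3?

Exception (a) requires that the owner holds a current Schedule A Declaration from the Sundale Authority; but the Schedule A Declaration is not current, so (a) is unavailable.
All of (b)'s requirements are met (a current General Clearance is held; a current Category C Exemption Letter is held; aggregate throughput is 7,930 units, meeting the 7,040 units threshold). However, paragraph (g) must be considered: (g) operates against (b): the registered capacity is 2,750 units, meeting the 2,340 units threshold. So (b) is unavailable.
Exception (c) fails — the qualifying period is 160 days, not under 160 days.
Exception (d): a current Provisional Notice is held; the coverage ratio is 37%, under the 42% limit — every condition holds. However, paragraphs (i)–(n) must be considered: (i) operates against (d): the property is publicly advertised. (j) applies (a current Standing Notice is held), but is itself disapplied by (k): (k) is triggered — the reportable unit count is 100, meeting the 99 threshold. (l), which would lift (k), is not engaged — the compliance score is 43 points, short of 44 points. So (d) is unavailable.
Exception (e) is satisfied on its face — the basement flat is part of the primary residence; total rental receipts for the year are $1,400, below the $1,520 limit; the property is let furnished. Turning to paragraph (o): (o) operates against (e): a current Tier 2 Approval is held. Exception (e) does not apply.
No exception is made out. Esme falls within the general rule.

Yes — Esme must file Form RP-3.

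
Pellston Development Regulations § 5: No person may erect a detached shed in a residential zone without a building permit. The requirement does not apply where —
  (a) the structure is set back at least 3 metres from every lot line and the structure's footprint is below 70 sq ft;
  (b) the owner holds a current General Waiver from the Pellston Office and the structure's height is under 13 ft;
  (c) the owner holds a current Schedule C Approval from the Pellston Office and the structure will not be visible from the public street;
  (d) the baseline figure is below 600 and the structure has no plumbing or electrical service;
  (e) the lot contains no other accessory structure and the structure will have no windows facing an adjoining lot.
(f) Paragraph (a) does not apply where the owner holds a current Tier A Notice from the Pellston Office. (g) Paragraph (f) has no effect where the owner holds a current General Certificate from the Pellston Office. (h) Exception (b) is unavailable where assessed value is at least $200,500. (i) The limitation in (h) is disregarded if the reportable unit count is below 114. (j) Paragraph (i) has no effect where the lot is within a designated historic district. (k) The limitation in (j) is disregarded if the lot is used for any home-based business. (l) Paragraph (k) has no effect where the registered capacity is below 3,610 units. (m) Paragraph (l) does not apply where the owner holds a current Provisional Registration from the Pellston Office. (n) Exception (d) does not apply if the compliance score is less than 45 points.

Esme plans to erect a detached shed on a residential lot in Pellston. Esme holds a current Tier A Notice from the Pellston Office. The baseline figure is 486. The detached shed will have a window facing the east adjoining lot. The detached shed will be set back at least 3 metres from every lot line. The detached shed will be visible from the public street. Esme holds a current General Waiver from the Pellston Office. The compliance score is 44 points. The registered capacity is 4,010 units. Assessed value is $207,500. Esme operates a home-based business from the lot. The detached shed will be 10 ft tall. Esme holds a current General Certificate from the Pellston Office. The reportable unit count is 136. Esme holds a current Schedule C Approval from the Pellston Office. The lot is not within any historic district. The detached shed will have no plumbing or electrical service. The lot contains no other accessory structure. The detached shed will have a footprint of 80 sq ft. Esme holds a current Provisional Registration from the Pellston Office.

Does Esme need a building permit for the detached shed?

Yes — Esme must obtain a building permit.

Exception (a) fails — the structure's footprint is 80 sq ft, not below 70 sq ft.
All of (b)'s requirements are met (a current General Waiver is held; the structure's height is 10 ft, under the 13 ft limit). But: (h) operates against (b): assessed value is $207,500, meeting the $200,500 threshold. (i), which would lift (h), is not triggered — the reportable unit count is 136, not below 114. Exception (b) does not apply.
Exception (c) does not apply: the structure will be visible from the street.
All of (d)'s requirements are met (the baseline figure is 486, below the 600 limit; there is no plumbing or electrical service). Turning to paragraph (n): (n) operates against (d): the compliance score is 44 points, less than the 45 points limit. Exception (d) does not apply.
Exception (e) does not apply: a window faces an adjoining lot.
None of the exceptions is available; § 5 applies in full.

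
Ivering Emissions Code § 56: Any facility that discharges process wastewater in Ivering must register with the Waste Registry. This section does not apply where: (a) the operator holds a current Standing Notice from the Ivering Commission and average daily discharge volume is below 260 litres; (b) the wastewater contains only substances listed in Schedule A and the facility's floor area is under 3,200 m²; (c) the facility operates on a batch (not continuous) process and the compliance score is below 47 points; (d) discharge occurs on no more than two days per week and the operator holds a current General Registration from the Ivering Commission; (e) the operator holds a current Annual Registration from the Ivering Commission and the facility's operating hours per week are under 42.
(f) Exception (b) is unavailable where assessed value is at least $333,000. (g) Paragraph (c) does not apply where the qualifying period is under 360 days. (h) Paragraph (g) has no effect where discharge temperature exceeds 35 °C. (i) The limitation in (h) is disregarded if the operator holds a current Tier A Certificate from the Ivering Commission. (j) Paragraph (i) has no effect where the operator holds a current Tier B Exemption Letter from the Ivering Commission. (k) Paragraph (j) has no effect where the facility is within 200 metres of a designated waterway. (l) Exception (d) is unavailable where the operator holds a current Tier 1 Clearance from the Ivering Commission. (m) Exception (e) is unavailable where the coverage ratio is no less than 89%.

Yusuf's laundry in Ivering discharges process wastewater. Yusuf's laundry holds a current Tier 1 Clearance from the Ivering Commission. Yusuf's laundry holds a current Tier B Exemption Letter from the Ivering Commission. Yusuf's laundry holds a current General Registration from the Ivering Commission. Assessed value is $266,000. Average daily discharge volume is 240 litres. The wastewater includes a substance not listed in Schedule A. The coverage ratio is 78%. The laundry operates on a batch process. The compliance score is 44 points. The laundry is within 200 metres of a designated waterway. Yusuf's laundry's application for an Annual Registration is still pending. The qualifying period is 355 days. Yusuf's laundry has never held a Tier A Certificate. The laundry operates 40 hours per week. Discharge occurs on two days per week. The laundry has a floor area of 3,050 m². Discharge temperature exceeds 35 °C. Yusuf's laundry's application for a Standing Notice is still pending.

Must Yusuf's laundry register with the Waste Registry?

No — exception (c) applies; Yusuf's laundry is not required to register with the Waste Registry.

Exception (a) does not apply: there is no Standing Notice in force.
Exception (b) does not apply: the wastewater includes a non-Schedule-A substance.
Exception (c) is satisfied on its face — the facility operates on a batch process; the compliance score is 44 points, below the 47 points limit. As to paragraphs (g)–(k): (g) is triggered (the qualifying period is 355 days, under the 360 days limit), but is itself disapplied by (h): (h) operates against (g): discharge temperature exceeds 35 °C. (i) is not engaged (the Tier A Certificate is not current), so (h) stands. (c) remains available.
Exception (d)'s conditions are all satisfied: discharge occurs on no more than two days per week; a current General Registration is held. Turning to paragraph (l): (l) is triggered — a current Tier 1 Clearance is held. So (d) is unavailable.
Exception (e) requires that the operator holds a current Annual Registration from the Ivering Commission; but the Annual Registration is not current, so (e) is unavailable.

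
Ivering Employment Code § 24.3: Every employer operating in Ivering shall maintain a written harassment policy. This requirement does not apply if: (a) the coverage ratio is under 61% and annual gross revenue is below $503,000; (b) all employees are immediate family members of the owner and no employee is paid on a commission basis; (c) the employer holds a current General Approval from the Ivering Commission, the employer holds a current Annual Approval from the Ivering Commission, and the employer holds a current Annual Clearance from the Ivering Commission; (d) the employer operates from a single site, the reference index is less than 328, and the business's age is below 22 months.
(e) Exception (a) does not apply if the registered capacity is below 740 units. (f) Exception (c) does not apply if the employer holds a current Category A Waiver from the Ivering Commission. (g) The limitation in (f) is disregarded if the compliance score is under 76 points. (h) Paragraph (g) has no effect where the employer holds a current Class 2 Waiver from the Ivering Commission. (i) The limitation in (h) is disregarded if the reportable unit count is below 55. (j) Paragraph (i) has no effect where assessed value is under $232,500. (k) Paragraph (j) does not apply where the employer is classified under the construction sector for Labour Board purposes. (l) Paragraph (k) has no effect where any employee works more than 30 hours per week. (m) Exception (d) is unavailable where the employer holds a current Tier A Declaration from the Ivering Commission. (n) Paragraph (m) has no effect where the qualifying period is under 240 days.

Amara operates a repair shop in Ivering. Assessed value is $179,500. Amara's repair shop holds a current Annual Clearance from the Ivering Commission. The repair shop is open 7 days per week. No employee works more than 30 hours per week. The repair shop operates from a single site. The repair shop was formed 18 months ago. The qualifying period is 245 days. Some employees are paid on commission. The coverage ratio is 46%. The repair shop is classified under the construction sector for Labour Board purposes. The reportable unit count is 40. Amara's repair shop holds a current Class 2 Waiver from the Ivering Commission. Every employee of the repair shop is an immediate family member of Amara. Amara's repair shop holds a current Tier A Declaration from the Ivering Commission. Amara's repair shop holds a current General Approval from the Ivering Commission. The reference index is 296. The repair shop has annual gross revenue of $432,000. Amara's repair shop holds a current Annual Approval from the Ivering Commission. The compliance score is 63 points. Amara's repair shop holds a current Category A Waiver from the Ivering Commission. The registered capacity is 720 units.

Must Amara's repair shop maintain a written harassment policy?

All of (a)'s requirements are met (the coverage ratio is 46%, under the 61% limit; annual gross revenue is $432,000, below the $503,000 limit). But applying paragraph (e): (e) operates against (a): the registered capacity is 720 units, below the 740 units limit. (a) is therefore removed.
Exception (b) fails — some employees are paid on commission.
Exception (c): a current General Approval is held; a current Annual Approval is held; a current Annual Clearance is held — every condition holds. As to paragraphs (f)–(l): (f) would limit (c) — a current Category A Waiver is held — but (g) sets (f) aside: (g) operates against (f): the compliance score is 63 points, under the 76 points limit. (h) would limit (g) — a current Class 2 Waiver is held — but (i) sets (h) aside: (i) operates against (h): the reportable unit count is 40, below the 55 limit. (j) would limit (i) — assessed value is $179,500, under the $232,500 limit — but (k) sets (j) aside: (k) operates against (j): the repair shop is classified under the construction sector. (l), which would lift (k), is not triggered — no employee exceeds 30 hours/week. (c) remains available.
Exception (d) is satisfied on its face — the employer operates from a single site; the reference index is 296, less than the 328 limit; the business's age is 18 months, below the 22 months limit. Turning to paragraphs (m)–(n): (m) is triggered — a current Tier A Declaration is held. (n) is not triggered (the qualifying period is 245 days, not under 240 days), so (m) stands. Exception (d) does not apply.

No — exception (c) applies; Amara's repair shop is not required to maintain a written harassment policy.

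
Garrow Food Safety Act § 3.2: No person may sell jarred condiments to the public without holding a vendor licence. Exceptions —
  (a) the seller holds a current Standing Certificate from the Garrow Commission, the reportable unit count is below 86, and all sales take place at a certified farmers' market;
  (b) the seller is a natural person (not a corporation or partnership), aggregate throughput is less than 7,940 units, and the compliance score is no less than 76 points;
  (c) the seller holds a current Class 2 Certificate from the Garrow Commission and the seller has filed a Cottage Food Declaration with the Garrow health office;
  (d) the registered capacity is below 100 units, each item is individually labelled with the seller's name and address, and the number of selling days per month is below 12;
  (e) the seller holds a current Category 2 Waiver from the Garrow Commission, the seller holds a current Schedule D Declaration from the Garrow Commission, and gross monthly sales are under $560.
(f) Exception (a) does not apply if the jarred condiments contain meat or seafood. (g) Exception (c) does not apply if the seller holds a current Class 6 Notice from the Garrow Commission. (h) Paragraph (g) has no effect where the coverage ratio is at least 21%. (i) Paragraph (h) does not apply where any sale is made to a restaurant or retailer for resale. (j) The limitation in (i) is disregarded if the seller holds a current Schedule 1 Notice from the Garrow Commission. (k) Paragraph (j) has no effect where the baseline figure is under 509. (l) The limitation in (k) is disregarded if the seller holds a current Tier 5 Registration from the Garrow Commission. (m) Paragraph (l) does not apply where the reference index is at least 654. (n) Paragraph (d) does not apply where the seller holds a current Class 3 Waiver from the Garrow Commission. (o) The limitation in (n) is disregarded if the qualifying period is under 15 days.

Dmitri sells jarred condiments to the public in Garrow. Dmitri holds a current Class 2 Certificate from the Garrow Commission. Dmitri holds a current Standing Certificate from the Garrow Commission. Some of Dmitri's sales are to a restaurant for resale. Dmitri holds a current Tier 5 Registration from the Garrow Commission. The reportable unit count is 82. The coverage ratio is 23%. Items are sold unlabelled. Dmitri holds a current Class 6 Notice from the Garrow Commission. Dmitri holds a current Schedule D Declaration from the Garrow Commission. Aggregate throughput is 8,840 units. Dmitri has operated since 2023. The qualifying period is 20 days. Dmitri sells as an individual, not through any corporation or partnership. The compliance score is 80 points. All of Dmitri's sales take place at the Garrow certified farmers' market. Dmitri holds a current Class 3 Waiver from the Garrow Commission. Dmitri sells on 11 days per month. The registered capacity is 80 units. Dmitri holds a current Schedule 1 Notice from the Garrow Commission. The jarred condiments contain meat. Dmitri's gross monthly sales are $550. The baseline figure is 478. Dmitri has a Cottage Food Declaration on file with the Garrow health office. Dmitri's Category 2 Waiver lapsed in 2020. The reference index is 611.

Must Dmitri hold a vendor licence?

All of (a)'s requirements are met (a current Standing Certificate is held; the reportable unit count is 82, below the 86 limit; all sales are at a certified farmers' market). Turning to paragraph (f): (f) is triggered — the jarred condiments contain meat. (a) is therefore removed.
Exception (b) does not apply: aggregate throughput is 8,840 units, not less than 7,940 units.
Exception (c)'s conditions are all satisfied: a current Class 2 Certificate is held; a Cottage Food Declaration is on file. As to paragraphs (g)–(m): (g) would limit (c) — a current Class 6 Notice is held — but (h) sets (g) aside: (h) is triggered — the coverage ratio is 23%, meeting the 21% threshold. (i) would limit (h) — some sales are to a restaurant for resale — but (j) sets (i) aside: (j) operates against (i): a current Schedule 1 Notice is held. (k) would limit (j) — the baseline figure is 478, under the 509 limit — but (l) sets (k) aside: (l) operates — a current Tier 5 Registration is held. (m) does not operate here (the reference index is 611, short of 654), so (l) stands. Exception (c) stands.
Exception (d) requires that each item is individually labelled with the seller's name and address; but items are sold unlabelled, so (d) is unavailable.
Exception (e) fails — there is no Category 2 Waiver in force.

No — exception (c) applies; Dmitri is not required to hold a vendor licence.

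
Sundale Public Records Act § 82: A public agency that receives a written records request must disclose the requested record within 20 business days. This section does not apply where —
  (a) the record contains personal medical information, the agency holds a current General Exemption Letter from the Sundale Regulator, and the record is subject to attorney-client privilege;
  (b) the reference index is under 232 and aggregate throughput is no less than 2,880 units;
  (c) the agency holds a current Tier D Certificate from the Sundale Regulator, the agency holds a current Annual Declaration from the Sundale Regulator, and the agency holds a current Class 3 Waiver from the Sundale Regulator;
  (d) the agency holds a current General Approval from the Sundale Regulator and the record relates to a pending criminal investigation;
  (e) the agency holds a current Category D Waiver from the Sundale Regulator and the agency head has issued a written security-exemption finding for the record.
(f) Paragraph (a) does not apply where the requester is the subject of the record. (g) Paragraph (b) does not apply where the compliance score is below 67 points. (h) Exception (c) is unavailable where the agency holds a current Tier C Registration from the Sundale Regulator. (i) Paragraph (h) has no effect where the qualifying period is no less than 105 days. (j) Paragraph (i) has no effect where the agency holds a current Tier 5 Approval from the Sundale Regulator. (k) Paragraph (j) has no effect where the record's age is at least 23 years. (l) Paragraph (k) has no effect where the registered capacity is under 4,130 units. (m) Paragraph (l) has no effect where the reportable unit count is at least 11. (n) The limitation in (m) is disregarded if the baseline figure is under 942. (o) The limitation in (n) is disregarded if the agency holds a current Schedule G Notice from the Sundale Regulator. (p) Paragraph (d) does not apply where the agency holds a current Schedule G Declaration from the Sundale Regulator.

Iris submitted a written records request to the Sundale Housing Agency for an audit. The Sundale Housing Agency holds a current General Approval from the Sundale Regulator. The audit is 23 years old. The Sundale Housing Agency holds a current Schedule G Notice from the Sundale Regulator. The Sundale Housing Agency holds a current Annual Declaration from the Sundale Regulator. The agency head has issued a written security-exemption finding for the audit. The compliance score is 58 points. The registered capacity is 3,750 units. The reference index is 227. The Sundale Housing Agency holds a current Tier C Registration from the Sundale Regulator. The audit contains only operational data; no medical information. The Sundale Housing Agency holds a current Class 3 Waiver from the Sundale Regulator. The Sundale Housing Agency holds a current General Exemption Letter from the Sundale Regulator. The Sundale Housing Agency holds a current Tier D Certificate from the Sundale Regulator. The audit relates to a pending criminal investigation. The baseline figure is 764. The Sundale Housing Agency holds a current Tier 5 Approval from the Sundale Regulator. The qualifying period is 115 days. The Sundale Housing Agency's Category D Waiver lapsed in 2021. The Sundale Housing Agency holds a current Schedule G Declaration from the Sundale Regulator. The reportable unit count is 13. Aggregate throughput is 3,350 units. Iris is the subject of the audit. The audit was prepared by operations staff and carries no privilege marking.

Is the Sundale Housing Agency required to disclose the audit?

Exception (a) fails — the audit contains only operational data.
Exception (b) is satisfied on its face — the reference index is 227, under the 232 limit; aggregate throughput is 3,350 units, meeting the 2,880 units threshold. Turning to paragraph (g): (g) is engaged — the compliance score is 58 points, below the 67 points limit. (b) is therefore removed.
Exception (c)'s conditions are all satisfied: a current Tier D Certificate is held; a current Annual Declaration is held; a current Class 3 Waiver is held. Applying paragraphs (h)–(o): (h) would limit (c) — a current Tier C Registration is held — but (i) sets (h) aside: (i) operates against (h): the qualifying period is 115 days, meeting the 105 days threshold. (j) operates (a current Tier 5 Approval is held), but yields to (k): (k) operates — the record's age is 23 years, meeting the 23 years threshold. (l) applies (the registered capacity is 3,750 units, under the 4,130 units limit), but is displaced by (m): (m) is triggered — the reportable unit count is 13, meeting the 11 threshold. (n) is engaged (the baseline figure is 764, under the 942 limit), but is overridden by (o): (o) applies — a current Schedule G Notice is held. (c) remains available.
Exception (d) is satisfied on its face — a current General Approval is held; the audit relates to a pending investigation. But applying paragraph (p): (p) operates against (d): a current Schedule G Declaration is held. (d) is therefore removed.
Exception (e) does not apply: no current Category D Waiver is held.

No — exception (c) applies; the Sundale Housing Agency is not required to disclose the audit.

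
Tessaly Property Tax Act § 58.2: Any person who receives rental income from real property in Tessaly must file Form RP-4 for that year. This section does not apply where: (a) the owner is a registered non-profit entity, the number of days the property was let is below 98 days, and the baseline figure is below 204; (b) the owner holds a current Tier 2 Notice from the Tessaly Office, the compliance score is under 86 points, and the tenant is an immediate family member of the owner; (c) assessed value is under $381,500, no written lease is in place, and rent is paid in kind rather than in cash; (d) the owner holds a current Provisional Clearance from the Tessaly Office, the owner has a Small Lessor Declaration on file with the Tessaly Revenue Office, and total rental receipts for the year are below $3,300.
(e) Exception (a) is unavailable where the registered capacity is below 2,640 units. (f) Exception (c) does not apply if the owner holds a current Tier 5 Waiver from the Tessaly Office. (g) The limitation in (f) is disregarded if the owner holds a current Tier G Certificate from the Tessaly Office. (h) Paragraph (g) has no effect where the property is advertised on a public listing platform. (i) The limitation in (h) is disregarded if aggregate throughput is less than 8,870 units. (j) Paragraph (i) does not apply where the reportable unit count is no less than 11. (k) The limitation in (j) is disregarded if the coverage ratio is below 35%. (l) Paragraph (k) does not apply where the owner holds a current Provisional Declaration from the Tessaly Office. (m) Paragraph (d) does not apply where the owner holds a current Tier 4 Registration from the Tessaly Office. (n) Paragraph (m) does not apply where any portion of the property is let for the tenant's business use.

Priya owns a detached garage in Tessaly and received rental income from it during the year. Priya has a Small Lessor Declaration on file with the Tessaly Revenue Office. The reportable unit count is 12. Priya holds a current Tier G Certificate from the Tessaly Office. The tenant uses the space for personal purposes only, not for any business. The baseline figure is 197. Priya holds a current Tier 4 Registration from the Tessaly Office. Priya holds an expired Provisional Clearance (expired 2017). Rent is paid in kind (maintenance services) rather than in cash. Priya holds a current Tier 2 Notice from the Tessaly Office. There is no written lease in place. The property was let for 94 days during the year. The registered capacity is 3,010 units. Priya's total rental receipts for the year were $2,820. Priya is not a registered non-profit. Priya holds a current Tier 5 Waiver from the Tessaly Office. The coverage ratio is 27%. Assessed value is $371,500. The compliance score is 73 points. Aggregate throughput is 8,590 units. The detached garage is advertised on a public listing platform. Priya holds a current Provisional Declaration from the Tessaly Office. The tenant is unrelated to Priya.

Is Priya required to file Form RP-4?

Exception (a) requires that the owner is a registered non-profit entity; but Priya is not a registered non-profit, so (a) is unavailable.
Exception (b) does not apply: the tenant is unrelated to the owner.
All of (c)'s requirements are met (assessed value is $371,500, under the $381,500 limit; there is no written lease; rent is paid in kind). However, paragraphs (f)–(l) must be considered: (f) operates against (c): a current Tier 5 Waiver is held. (g) operates (a current Tier G Certificate is held), but is overridden by (h): (h) operates against (g): the property is publicly advertised. (i) would limit (h) — aggregate throughput is 8,590 units, less than the 8,870 units limit — but (j) sets (i) aside: (j) applies — the reportable unit count is 12, meeting the 11 threshold. (k) would limit (j) — the coverage ratio is 27%, below the 35% limit — but (l) sets (k) aside: (l) operates against (k): a current Provisional Declaration is held. (c) is therefore removed.
Exception (d) fails — the Provisional Clearance is not current.
No exception displaces § 58.2.

Yes — Priya must file Form RP-4.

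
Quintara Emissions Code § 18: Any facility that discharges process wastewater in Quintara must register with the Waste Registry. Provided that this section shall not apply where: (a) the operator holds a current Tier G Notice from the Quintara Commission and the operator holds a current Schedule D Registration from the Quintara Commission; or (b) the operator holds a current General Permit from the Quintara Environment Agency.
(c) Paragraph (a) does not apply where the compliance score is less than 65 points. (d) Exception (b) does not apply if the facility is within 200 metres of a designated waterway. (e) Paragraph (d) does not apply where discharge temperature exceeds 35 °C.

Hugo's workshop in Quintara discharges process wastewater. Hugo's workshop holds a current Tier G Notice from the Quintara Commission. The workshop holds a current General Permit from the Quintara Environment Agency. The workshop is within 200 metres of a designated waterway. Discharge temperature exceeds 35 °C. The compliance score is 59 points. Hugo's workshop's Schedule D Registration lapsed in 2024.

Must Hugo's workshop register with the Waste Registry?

No — exception (b) applies; Hugo's workshop is not required to register with the Waste Registry.

Exception (a) requires that the operator holds a current Schedule D Registration from the Quintara Commission; but there is no Schedule D Registration in force, so (a) is unavailable.
All of (b)'s requirements are met (a current General Permit is held). Under paragraphs (d)–(e): (d) is engaged (the workshop is within 200 m of a designated waterway), but is set aside by (e): (e) operates against (d): discharge temperature exceeds 35 °C. So (b) applies.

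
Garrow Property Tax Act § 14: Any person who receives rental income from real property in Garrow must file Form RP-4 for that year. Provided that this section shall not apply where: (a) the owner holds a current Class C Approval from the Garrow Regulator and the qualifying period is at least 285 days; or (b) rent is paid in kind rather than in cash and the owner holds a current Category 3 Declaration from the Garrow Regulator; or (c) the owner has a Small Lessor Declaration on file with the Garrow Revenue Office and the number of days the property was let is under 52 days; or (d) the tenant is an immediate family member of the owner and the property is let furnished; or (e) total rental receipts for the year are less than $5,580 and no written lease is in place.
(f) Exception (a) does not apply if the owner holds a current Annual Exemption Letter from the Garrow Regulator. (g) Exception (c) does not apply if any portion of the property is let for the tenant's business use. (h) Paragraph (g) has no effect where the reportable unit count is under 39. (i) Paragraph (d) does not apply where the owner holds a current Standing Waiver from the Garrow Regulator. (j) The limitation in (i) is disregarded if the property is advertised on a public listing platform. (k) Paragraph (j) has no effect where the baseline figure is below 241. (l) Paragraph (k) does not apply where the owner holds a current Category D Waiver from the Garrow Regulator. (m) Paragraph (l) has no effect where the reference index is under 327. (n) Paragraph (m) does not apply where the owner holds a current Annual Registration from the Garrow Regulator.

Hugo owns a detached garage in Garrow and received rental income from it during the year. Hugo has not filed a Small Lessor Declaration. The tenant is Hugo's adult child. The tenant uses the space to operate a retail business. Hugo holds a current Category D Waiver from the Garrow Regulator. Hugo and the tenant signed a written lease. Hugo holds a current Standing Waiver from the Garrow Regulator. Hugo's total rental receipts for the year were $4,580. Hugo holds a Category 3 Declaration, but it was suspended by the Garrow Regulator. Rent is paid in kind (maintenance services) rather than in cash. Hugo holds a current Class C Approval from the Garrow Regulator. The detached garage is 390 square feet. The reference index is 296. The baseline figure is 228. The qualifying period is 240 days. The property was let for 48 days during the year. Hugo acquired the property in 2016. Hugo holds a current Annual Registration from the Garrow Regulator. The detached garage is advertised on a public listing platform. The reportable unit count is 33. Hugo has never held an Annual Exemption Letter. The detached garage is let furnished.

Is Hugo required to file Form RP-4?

Exception (a) does not apply: the qualifying period is 240 days, short of 285 days.
Exception (b) requires that the owner holds a current Category 3 Declaration from the Garrow Regulator; but no current Category 3 Declaration is held, so (b) is unavailable.
Exception (c) requires that the owner has a Small Lessor Declaration on file with the Garrow Revenue Office; but no Small Lessor Declaration is on file, so (c) is unavailable.
All of (d)'s requirements are met (the tenant is an immediate family member; the property is let furnished). Applying paragraphs (i)–(n): (i) would limit (d) — a current Standing Waiver is held — but (j) sets (i) aside: (j) operates against (i): the property is publicly advertised. (k) operates (the baseline figure is 228, below the 241 limit), but is set aside by (l): (l) operates — a current Category D Waiver is held. (m) is triggered (the reference index is 296, under the 327 limit), but is set aside by (n): (n) operates against (m): a current Annual Registration is held. So (d) applies.
Exception (e) does not apply: a written lease is in place.

No — exception (d) applies; Hugo is not required to file Form RP-4.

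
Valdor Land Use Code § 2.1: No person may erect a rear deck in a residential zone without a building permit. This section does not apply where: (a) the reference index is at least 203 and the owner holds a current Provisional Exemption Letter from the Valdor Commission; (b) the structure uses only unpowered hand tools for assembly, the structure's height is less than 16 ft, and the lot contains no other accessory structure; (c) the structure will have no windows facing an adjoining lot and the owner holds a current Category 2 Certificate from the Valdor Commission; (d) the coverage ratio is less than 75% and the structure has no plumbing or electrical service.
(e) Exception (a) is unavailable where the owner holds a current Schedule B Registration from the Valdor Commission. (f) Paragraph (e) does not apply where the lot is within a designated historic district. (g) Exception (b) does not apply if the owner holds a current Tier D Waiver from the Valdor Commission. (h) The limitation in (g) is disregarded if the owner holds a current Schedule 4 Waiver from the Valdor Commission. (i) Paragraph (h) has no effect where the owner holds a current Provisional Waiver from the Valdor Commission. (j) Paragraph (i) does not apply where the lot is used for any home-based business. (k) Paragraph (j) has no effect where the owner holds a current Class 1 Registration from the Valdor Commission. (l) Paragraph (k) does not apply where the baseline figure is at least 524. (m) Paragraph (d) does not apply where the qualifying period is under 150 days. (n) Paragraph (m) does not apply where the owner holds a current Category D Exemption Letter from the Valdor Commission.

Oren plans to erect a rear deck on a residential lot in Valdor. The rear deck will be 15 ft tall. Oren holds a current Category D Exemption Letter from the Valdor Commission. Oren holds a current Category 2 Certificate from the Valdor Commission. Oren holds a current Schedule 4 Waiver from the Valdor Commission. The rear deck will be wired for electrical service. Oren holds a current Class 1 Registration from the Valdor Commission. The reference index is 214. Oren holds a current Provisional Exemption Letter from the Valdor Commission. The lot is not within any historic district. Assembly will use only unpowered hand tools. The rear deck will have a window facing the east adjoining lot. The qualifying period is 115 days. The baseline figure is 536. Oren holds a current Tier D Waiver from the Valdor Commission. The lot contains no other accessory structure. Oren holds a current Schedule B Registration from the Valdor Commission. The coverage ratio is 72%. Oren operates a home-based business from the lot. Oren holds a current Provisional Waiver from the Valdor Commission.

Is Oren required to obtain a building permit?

All of (a)'s requirements are met (the reference index is 214, meeting the 203 threshold; a current Provisional Exemption Letter is held). But: (e) operates against (a): a current Schedule B Registration is held. (f) is not triggered (the lot is not in a historic district), so (e) stands. Exception (a) does not apply.
Exception (b) is satisfied on its face — assembly uses only hand tools; the structure's height is 15 ft, less than the 16 ft limit; the lot has no other accessory structure. Under paragraphs (g)–(l): (g) would limit (b) — a current Tier D Waiver is held — but (h) sets (g) aside: (h) operates against (g): a current Schedule 4 Waiver is held. (i) would limit (h) — a current Provisional Waiver is held — but (j) sets (i) aside: (j) operates against (i): a home-based business operates on the lot. (k) would limit (j) — a current Class 1 Registration is held — but (l) sets (k) aside: (l) applies — the baseline figure is 536, meeting the 524 threshold. So (b) applies.
Exception (c) does not apply: a window faces an adjoining lot.
Exception (d) does not apply: electrical service is planned.

No — exception (b) applies; Oren does not need a building permit.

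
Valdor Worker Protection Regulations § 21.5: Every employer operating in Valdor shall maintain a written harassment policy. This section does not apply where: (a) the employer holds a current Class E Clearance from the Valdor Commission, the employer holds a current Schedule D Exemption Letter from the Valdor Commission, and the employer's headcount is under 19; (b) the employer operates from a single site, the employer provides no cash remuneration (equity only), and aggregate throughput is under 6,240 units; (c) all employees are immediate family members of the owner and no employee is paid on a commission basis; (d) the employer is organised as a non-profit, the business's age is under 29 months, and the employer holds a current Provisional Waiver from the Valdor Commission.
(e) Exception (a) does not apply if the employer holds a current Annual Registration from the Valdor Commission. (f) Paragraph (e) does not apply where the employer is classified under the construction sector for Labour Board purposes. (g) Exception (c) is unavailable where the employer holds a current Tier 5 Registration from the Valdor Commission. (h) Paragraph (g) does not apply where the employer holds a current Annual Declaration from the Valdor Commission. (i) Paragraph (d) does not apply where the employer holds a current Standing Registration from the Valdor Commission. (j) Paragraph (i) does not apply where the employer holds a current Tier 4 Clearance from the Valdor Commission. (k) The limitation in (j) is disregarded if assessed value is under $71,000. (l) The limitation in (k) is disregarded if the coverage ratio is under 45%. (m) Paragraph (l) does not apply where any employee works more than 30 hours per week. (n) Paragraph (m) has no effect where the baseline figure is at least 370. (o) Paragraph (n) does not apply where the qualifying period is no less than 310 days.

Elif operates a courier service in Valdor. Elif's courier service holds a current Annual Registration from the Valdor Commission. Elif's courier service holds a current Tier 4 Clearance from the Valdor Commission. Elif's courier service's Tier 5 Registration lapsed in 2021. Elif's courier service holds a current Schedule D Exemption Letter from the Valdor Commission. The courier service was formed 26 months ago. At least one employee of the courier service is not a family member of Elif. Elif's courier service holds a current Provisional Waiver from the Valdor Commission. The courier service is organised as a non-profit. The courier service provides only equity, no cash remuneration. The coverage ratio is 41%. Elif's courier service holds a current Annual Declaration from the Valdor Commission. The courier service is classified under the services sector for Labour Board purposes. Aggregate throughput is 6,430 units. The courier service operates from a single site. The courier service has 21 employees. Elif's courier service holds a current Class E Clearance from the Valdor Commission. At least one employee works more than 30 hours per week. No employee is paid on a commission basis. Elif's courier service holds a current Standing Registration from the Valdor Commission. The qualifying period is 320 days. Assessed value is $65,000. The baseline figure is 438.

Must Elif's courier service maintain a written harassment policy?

Yes — Elif's courier service must maintain a written harassment policy.

Exception (a) fails — the employer's headcount is 21, not under 19.
Exception (b) does not apply: aggregate throughput is 6,430 units, not under 6,240 units.
Exception (c) requires that all employees are immediate family members of the owner; but at least one employee is not a family member, so (c) is unavailable.
Exception (d): the employer is a non-profit; the business's age is 26 months, under the 29 months limit; a current Provisional Waiver is held — every condition holds. But: (i) operates against (d): a current Standing Registration is held. (j) would limit (i) — a current Tier 4 Clearance is held — but (k) sets (j) aside: (k) operates against (j): assessed value is $65,000, under the $71,000 limit. (l) would limit (k) — the coverage ratio is 41%, under the 45% limit — but (m) sets (l) aside: (m) operates — at least one employee exceeds 30 hours/week. (n) would limit (m) — the baseline figure is 438, meeting the 370 threshold — but (o) sets (n) aside: (o) operates against (n): the qualifying period is 320 days, meeting the 310 days threshold. Exception (d) does not apply.
No exception displaces § 21.5.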